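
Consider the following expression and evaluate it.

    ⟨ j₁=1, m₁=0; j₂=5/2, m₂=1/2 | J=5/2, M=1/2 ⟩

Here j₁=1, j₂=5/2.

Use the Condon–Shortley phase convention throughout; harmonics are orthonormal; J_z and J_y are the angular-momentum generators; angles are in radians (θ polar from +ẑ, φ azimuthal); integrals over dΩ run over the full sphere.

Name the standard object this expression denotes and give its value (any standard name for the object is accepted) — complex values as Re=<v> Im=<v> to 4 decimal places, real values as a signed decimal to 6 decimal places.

Clebsch–Gordan coefficient, −√(1/35) ≈ -0.169031

This is a Clebsch–Gordan (vector-coupling) coefficient.
triangle: 1!×1!×4!/7! = 24/5040
(j±m)!: 1!×1!×3!×2!×3!×2! = 144
prefactor² = (2J+1)×Δ×N² = 144/35
  k=0: +1/(0!×1!×1!×3!×0!×1!) = 1/6
  k=1: −1/(1!×0!×0!×2!×1!×2!) = -1/4
Σ = -1/12  ⇒  CG² = 144/35×(-1/12)² = 1/35
CG = −√(1/35) = -0.169031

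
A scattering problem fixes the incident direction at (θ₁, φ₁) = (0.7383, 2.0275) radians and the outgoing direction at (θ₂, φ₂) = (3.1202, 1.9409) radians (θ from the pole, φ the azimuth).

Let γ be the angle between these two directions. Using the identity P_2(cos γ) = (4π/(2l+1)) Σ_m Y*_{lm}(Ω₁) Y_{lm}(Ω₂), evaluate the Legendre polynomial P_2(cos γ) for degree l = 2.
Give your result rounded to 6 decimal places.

0.288659

Expand P_2 via completeness: Σ_{m} conj(Y_{2,m}) at Ω₁ times Y_{2,m} at Ω₂ —
  [-2]  conj(Y_{2,-2})(Ω₁) = -0.10692 - 0.13851j ; Y_{2,-2}(Ω₂) = -0.00013 + 0.00012j ; Δ = 0.00003 + 0.00001j
  [-1]  conj(Y_{2,-1})(Ω₁) = -0.16959 + 0.34515j ; Y_{2,-1}(Ω₂) = 0.00598 + 0.01540j ; Δ = -0.00633 - 0.00055j
  [+0]  conj(Y_{2,0})(Ω₁) = 0.20219 + 0.00000j ; Y_{2,0}(Ω₂) = 0.63035 + 0.00000j ; Δ = 0.12745 + 0.00000j
  [+1]  conj(Y_{2,1})(Ω₁) = 0.16959 + 0.34515j ; Y_{2,1}(Ω₂) = -0.00598 + 0.01540j ; Δ = -0.00633 + 0.00055j
  [+2]  conj(Y_{2,2})(Ω₁) = -0.10692 + 0.13851j ; Y_{2,2}(Ω₂) = -0.00013 - 0.00012j ; Δ = 0.00003 - 0.00001j
Accumulated sum 0.11485 + 0.00000j; after 4π/(2l+1) scaling, 0.28866 + 0.00000j ⇒ P_2 = 0.288659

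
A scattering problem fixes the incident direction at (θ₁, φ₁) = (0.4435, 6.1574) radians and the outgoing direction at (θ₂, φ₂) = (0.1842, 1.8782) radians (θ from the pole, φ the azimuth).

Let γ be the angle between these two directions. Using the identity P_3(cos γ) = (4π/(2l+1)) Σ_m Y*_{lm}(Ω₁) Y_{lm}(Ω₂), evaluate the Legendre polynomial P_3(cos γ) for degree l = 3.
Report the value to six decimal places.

0.280001

Summing Y*_{l m}(θ₁,φ₁)·Y_{l m}(θ₂,φ₂) over m ∈ [−3, 3]; prefactor 4π/(2·3+1) = 1.795196:
  term(m=-3) = +0.000081+0.000023i   from Y*(Ω₁)=+0.030646-0.012146i, Y(Ω₂)=+0.002043+0.001549i
  term(m=-2) = -0.003710+0.004365i   from Y*(Ω₁)=+0.164622-0.042311i, Y(Ω₂)=-0.027533+0.019441i
  term(m=-1) = -0.040664-0.087924i   from Y*(Ω₁)=+0.423664-0.053574i, Y(Ω₂)=-0.068640-0.216212i
  term(m=+0) = +0.244556+0.000000i   from Y*(Ω₁)=+0.363821-0.000000i, Y(Ω₂)=+0.672190+0.000000i
  term(m=+1) = -0.040664+0.087924i   from Y*(Ω₁)=-0.423664-0.053574i, Y(Ω₂)=+0.068640-0.216212i
  term(m=+2) = -0.003710-0.004365i   from Y*(Ω₁)=+0.164622+0.042311i, Y(Ω₂)=-0.027533-0.019441i
  term(m=+3) = +0.000081-0.000023i   from Y*(Ω₁)=-0.030646-0.012146i, Y(Ω₂)=-0.002043+0.001549i
Accumulated sum +0.155972-0.000000i; after 4π/(2l+1) scaling, +0.280001-0.000000i ⇒ P_3 = 0.280001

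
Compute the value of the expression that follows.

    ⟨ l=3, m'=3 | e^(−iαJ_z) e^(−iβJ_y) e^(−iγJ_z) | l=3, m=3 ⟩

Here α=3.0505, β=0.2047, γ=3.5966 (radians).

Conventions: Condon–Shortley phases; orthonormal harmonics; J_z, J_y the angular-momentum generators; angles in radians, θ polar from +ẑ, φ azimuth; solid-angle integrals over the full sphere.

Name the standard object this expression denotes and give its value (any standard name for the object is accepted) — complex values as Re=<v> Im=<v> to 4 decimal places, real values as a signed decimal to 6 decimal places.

This is a Wigner D-matrix element — the rotation-matrix element ⟨l m'| R(α,β,γ) |l m⟩ in the angular-momentum basis.
D^3_{3,3}(3.0505,0.2047,3.5966) = e^{-i·3·3.0505}·d^3_{3,3}(0.2047)·e^{-i·3·3.5966}. Compute d first:
c=cos(0.204700/2)=0.994767, s=sin(0.204700/2)=0.102171; N=√[720·1·720·1]=720.000000
Admissible k: 0..0 (factorial args all ≥0)
  k=0: (−1)^0·720.0000/(720)·0.9948^6·0.1022^0 = +0.969009
d^3_{3,3}(0.2047) = +0.969009
D = (-0.962891-0.269889i)·(+0.969009)·(-0.204325+0.978903i) = +0.446653-0.859930i

Wigner D-matrix element, Re=0.4467 Im=-0.8599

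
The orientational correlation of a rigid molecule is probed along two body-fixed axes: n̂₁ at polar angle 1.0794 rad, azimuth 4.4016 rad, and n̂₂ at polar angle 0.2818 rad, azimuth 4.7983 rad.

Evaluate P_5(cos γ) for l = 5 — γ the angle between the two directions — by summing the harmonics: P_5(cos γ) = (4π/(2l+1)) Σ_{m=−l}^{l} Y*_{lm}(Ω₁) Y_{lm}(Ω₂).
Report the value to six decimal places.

Expand P_5 via completeness: Σ_{m} conj(Y_{5,m}) at Ω₁ times Y_{5,m} at Ω₂ —
  m=-5: Y*=-0.247242-0.004167i  Y=+0.000321+0.000702i  product -0.000077-0.000175i
  m=-4: Y*=+0.134675-0.396229i  Y=+0.007938-0.002841i  product -0.000056-0.003528i
  m=-3: Y*=+0.191131+0.141839i  Y=-0.013850-0.052543i  product +0.004805-0.012007i
  m=-2: Y*=+0.167808-0.120200i  Y=-0.219296+0.038055i  product -0.032225+0.032745i
  m=-1: Y*=+0.092924+0.289306i  Y=+0.045550+0.528900i  product -0.148781+0.062326i
  m=+0: Y*=+0.140036-0.000000i  Y=+0.454539+0.000000i  product +0.063652+0.000000i
  m=+1: Y*=-0.092924+0.289306i  Y=-0.045550+0.528900i  product -0.148781-0.062326i
  m=+2: Y*=+0.167808+0.120200i  Y=-0.219296-0.038055i  product -0.032225-0.032745i
  m=+3: Y*=-0.191131+0.141839i  Y=+0.013850-0.052543i  product +0.004805+0.012007i
  m=+4: Y*=+0.134675+0.396229i  Y=+0.007938+0.002841i  product -0.000056+0.003528i
  m=+5: Y*=+0.247242-0.004167i  Y=-0.000321+0.000702i  product -0.000077+0.000175i
Accumulated sum -0.289017-0.000000i; after 4π/(2l+1) scaling, -0.330172-0.000000i ⇒ P_5 = -0.330172

-0.330172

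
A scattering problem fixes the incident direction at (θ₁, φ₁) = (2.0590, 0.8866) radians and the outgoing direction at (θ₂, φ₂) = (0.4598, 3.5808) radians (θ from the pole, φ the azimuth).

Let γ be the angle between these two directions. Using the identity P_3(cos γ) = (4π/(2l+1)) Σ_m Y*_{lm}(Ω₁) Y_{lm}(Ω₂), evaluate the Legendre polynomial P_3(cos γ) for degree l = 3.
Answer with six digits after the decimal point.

Addition theorem: P_3(cos γ) = (4π/7) Σ_m Y*_{lm}(Ω₁) Y_{lm}(Ω₂), m = −3…3:
  [-3]  conj(Y_{3,-3})(Ω₁) = -0.25470 + 0.13318j ; Y_{3,-3}(Ω₂) = -0.00913 + 0.03530j ; Δ = -0.00238 - 0.01021j
  [-2]  conj(Y_{3,-2})(Ω₁) = 0.07516 - 0.36626j ; Y_{3,-2}(Ω₂) = 0.11514 - 0.13883j ; Δ = -0.04219 - 0.05260j
  [-1]  conj(Y_{3,-1})(Ω₁) = 0.01804 + 0.02212j ; Y_{3,-1}(Ω₂) = -0.39141 + 0.18389j ; Δ = -0.01113 - 0.00534j
  [+0]  conj(Y_{3,0})(Ω₁) = 0.33257 + 0.00000j ; Y_{3,0}(Ω₂) = 0.33955 + 0.00000j ; Δ = 0.11292 + 0.00000j
  [+1]  conj(Y_{3,1})(Ω₁) = -0.01804 + 0.02212j ; Y_{3,1}(Ω₂) = 0.39141 + 0.18389j ; Δ = -0.01113 + 0.00534j
  [+2]  conj(Y_{3,2})(Ω₁) = 0.07516 + 0.36626j ; Y_{3,2}(Ω₂) = 0.11514 + 0.13883j ; Δ = -0.04219 + 0.05260j
  [+3]  conj(Y_{3,3})(Ω₁) = 0.25470 + 0.13318j ; Y_{3,3}(Ω₂) = 0.00913 + 0.03530j ; Δ = -0.00238 + 0.01021j
Accumulated sum 0.00153 - 0.00000j; after 4π/(2l+1) scaling, 0.00275 - 0.00000j ⇒ P_3 = 0.002750

0.002750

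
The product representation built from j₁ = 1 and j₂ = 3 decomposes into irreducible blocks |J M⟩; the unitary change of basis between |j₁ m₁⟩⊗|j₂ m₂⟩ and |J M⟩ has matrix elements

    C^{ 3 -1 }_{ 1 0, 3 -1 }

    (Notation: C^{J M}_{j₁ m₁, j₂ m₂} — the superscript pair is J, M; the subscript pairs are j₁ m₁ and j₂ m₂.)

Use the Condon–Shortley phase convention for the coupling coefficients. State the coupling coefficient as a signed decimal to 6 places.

+√(1/12) ≈ +0.288675

j₁+j₂−J=1  J+j₁−j₂=1  J−j₁+j₂=5  j₁+j₂+J+1=8
(j₁±m₁, j₂±m₂, J±M) = (1,1,2,4,2,4)
P² = 48
sum k=0..1:
  [0] +1/12 = 1/12
  [1] −1/24 = -1/24
S = 1/24
C² = P²·S² = 1/12 ; C = +0.288675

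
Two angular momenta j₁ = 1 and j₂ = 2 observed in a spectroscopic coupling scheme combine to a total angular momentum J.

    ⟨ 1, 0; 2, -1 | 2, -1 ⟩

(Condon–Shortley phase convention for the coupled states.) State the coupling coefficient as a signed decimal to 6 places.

+0.408248  (= +√(1/6))

j₁+j₂−J=1  J+j₁−j₂=1  J−j₁+j₂=3  j₁+j₂+J+1=6
(j₁±m₁, j₂±m₂, J±M) = (1,1,1,3,1,3)
P² = 3/2
sum k=0..1:
  [0] +1/2 = 1/2
  [1] −1/6 = -1/6
S = 1/3
C² = P²·S² = 1/6 ; C = +0.408248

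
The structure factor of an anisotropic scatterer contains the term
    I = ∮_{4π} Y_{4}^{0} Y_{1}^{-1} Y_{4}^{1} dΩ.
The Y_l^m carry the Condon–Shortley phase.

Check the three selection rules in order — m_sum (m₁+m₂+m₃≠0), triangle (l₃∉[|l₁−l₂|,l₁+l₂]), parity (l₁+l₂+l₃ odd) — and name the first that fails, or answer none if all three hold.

parity

Σmᵢ = 0  ✓
l₃∈[|l₁−l₂|,l₁+l₂]=[3,5], have l₃=4  ✓
Σlᵢ = 9 ⇒ odd  ✗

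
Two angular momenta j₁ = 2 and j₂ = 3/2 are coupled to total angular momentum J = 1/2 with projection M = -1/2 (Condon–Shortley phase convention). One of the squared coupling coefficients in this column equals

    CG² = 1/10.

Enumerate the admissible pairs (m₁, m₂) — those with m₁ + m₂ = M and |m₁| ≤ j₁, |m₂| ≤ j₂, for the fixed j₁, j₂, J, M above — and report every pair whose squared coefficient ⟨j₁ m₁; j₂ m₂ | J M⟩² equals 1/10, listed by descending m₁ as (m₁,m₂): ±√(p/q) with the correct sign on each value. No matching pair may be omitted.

Admissible pairs with m₁+m₂ = M = -1/2: (-2,3/2), (-1,1/2), (0,-1/2), (1,-3/2)
  (m₁,m₂)=(1,-3/2): CG² = 1/10, CG = +√(1/10)   ← matches the target
  (m₁,m₂)=(0,-1/2): CG² = 1/5, CG = −√(1/5)
  (m₁,m₂)=(-1,1/2): CG² = 3/10, CG = +√(3/10)
  (m₁,m₂)=(-2,3/2): CG² = 2/5, CG = −√(2/5)
Pairs with CG² = 1/10: (1,-3/2): +√(1/10)

(1,-3/2): +√(1/10)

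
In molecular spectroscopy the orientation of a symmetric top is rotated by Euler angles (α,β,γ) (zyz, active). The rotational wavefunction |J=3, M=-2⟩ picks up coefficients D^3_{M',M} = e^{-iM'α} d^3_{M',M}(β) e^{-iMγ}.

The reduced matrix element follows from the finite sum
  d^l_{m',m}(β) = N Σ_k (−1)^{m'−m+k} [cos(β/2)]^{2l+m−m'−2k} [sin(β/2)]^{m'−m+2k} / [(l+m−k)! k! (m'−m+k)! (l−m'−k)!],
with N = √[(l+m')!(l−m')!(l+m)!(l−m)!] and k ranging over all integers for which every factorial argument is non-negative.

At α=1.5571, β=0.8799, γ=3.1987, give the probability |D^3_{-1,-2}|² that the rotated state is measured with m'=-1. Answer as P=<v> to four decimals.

First d^3_{-1,-2}(β=0.8799), then the phase factors e^{-i(-1)α} and e^{-i(-2)γ}:
Half-angle: c=0.904773, s=0.425894. N=√(2·24·1·120)=75.894664
k: max(0,(-2)−(-1))=0 … min(3+(-2),3−(-1))=1
  k=0: (−1)^1·75.8947/(24)·0.9048^5·0.4259^1 = -0.816582
  k=1: (−1)^2·75.8947/(12)·0.9048^3·0.4259^3 = +0.361871
d^3_{-1,-2}(0.8799) = -0.816582 +0.361871 = -0.454711
|D^3_{-1,-2}|² = |d^3_{-1,-2}(β)|² = (-0.454711)² = 0.206762 (the z-rotation phases have unit modulus)

P=0.2068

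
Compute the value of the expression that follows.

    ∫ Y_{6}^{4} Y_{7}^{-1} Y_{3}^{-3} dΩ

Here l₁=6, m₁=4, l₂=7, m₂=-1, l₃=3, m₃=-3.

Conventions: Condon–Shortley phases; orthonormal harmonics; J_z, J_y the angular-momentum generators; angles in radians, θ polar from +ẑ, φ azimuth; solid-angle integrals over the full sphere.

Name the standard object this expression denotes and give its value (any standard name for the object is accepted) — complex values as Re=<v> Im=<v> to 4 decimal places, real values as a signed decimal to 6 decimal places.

This is a Gaunt coefficient — the integral of a triple product of spherical harmonics over the sphere.
Rules hold: Σm=0, L=16 even, 1≤3≤13.
N = 13·15·7 = 1365
Δ = 10!·2!·4!/17! = 1/2042040
Racah Σ t=4..6: t=4:+1/207360 t=5:−1/57600 t=6:+1/207360 = -1/129600
⇒ 3j(6 7 3; 0 0 0)² = 168/12155, sgn +1
Racah Σ t=2..2: t=2:+1/3870720 = 1/3870720
⇒ 3j(6 7 3; 4 -1 -3)² = 675/136136, sgn +1
4πI² = N·(3j₀)²·(3jₘ)² = 42525/454597
I = +1·√(0.0935444/4π) = 0.08627877

Gaunt coefficient, +0.086279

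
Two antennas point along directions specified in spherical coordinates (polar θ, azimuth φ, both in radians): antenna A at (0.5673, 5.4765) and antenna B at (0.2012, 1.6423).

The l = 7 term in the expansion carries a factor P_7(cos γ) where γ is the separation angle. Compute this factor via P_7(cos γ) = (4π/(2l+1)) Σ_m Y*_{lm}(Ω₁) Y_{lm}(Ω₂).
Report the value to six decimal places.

-0.008666

Summing Y*_{l m}(θ₁,φ₁)·Y_{l m}(θ₂,φ₂) over m ∈ [−7, 7]; prefactor 4π/(2·7+1) = 0.837758:
  term(m=-7) = -0.00000 + 0.00000j   from Y*(Ω₁)=0.00520 + 0.00384j, Y(Ω₂)=0.00000 + 0.00001j
  term(m=-6) = -0.00000 - 0.00000j   from Y*(Ω₁)=0.00484 + 0.03768j, Y(Ω₂)=-0.00011 + 0.00005j
  term(m=-5) = 0.00017 + 0.00006j   from Y*(Ω₁)=-0.08513 + 0.10550j, Y(Ω₂)=-0.00047 - 0.00126j
  term(m=-4) = -0.00327 + 0.00127j   from Y*(Ω₁)=-0.32115 + 0.02741j, Y(Ω₂)=0.01043 - 0.00307j
  term(m=-3) = 0.01493 - 0.02688j   from Y*(Ω₁)=-0.36599 - 0.32200j, Y(Ω₂)=0.01343 + 0.06164j
  term(m=-2) = 0.01614 + 0.08598j   from Y*(Ω₁)=-0.01476 - 0.34650j, Y(Ω₂)=-0.24967 + 0.03595j
  term(m=-1) = 0.08145 + 0.06758j   from Y*(Ω₁)=-0.11955 + 0.12475j, Y(Ω₂)=-0.04376 - 0.61093j
  term(m=+0) = -0.22920 + 0.00000j   from Y*(Ω₁)=-0.41305 + 0.00000j, Y(Ω₂)=0.55489 + 0.00000j
  term(m=+1) = 0.08145 - 0.06758j   from Y*(Ω₁)=0.11955 + 0.12475j, Y(Ω₂)=0.04376 - 0.61093j
  term(m=+2) = 0.01614 - 0.08598j   from Y*(Ω₁)=-0.01476 + 0.34650j, Y(Ω₂)=-0.24967 - 0.03595j
  term(m=+3) = 0.01493 + 0.02688j   from Y*(Ω₁)=0.36599 - 0.32200j, Y(Ω₂)=-0.01343 + 0.06164j
  term(m=+4) = -0.00327 - 0.00127j   from Y*(Ω₁)=-0.32115 - 0.02741j, Y(Ω₂)=0.01043 + 0.00307j
  term(m=+5) = 0.00017 - 0.00006j   from Y*(Ω₁)=0.08513 + 0.10550j, Y(Ω₂)=0.00047 - 0.00126j
  term(m=+6) = -0.00000 + 0.00000j   from Y*(Ω₁)=0.00484 - 0.03768j, Y(Ω₂)=-0.00011 - 0.00005j
  term(m=+7) = -0.00000 - 0.00000j   from Y*(Ω₁)=-0.00520 + 0.00384j, Y(Ω₂)=-0.00000 + 0.00001j
Accumulated sum -0.01034 - 0.00000j; after 4π/(2l+1) scaling, -0.00867 - 0.00000j ⇒ P_7 = -0.008666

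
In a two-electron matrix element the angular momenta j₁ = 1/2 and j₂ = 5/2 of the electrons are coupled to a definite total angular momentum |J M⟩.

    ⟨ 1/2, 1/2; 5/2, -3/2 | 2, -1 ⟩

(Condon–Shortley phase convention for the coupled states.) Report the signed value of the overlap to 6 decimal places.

+√(2/3) ≈ +0.816497

j₁+j₂−J=1  J+j₁−j₂=0  J−j₁+j₂=4  j₁+j₂+J+1=6
(j₁±m₁, j₂±m₂, J±M) = (1,0,1,4,1,3)
P² = 24
sum k=0..0:
  [0] +1/6 = 1/6
S = 1/6
C² = P²·S² = 2/3 ; C = +0.816497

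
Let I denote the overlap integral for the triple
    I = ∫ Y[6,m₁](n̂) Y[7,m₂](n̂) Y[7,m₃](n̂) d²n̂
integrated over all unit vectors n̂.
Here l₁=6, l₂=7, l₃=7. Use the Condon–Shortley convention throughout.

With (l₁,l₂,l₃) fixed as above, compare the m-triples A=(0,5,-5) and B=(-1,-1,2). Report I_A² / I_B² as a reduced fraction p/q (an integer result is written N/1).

121/1575

l's match ⇒ only the (l;m) 3-j factors differ between A and B.
A: triangle coeff Δ(6,7,7) = 1/2444321880; Σ_t [4,6]: t=4:+1/92897280 t=5:−1/72576000 t=6:+1/746496000 = -1/597196800; (3j)²=55/100776 [(6 7 7; 0 5 -5)], sign=-1
B: triangle coeff Δ(6,7,7) = 1/2444321880; Σ_t [1,6]: t=1:−1/62208000 t=2:+1/3317760 t=3:−1/1244160 t=4:+1/2488320 t=5:−1/29030400 t=6:+1/3483648000 = -1/6635520; (3j)²=2625/369512 [(6 7 7; -1 -1 2)], sign=+1
I_A²/I_B² = (55/100776)/(2625/369512) = 121/1575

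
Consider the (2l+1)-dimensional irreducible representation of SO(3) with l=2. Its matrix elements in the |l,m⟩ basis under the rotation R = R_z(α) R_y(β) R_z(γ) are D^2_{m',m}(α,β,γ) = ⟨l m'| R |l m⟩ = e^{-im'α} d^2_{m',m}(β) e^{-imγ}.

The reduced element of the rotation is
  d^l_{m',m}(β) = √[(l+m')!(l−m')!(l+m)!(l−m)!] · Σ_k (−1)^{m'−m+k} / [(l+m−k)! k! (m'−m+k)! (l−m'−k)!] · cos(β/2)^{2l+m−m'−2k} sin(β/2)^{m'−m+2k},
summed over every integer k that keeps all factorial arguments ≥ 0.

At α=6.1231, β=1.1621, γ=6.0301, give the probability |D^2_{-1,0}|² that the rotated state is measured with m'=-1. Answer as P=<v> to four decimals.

Split into d^2_{-1,0}(β=1.1621) × two z-phases.
Half-angle: c=0.835887, s=0.548902. N=√(1·6·2·2)=4.898979
k∈{1,2} keeps every argument non-negative
  k=1: (−1)^0·4.8990/(2)·0.8359^3·0.5489^1 = +0.785259
  k=2: (−1)^1·4.8990/(2)·0.8359^1·0.5489^3 = -0.338616
d^2_{-1,0}(1.1621) = +0.785259 -0.338616 = +0.446643
|D^2_{-1,0}|² = |d^2_{-1,0}(β)|² = (+0.446643)² = 0.199490 (the z-rotation phases have unit modulus)

P=0.1995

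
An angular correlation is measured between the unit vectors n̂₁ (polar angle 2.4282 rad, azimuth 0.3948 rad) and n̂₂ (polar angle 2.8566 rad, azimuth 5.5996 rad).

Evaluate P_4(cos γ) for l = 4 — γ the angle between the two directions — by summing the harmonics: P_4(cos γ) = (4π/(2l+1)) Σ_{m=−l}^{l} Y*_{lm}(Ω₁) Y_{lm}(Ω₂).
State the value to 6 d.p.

Term-by-term m-sum for l=4 (normalisation 4π/9 = 1.396263):
  term(m=-4) = (-0.000087, -0.000207)   from Y*(Ω₁)=(-0.000682, 0.081154), Y(Ω₂)=(-0.002539, 0.001095)
  term(m=-3) = (-0.007049, -0.000661)   from Y*(Ω₁)=(-0.099955, -0.245681), Y(Ω₂)=(0.012326, -0.023679)
  term(m=-2) = (-0.034256, 0.051611)   from Y*(Ω₁)=(0.302847, 0.305403), Y(Ω₂)=(0.029125, 0.141049)
  term(m=-1) = (0.048800, 0.090962)   from Y*(Ω₁)=(-0.216584, -0.090245), Y(Ω₂)=(-0.341097, -0.277860)
  term(m=+0) = (-0.153413, -0.000000)   from Y*(Ω₁)=(-0.286784, -0.000000), Y(Ω₂)=(0.534943, 0.000000)
  term(m=+1) = (0.048800, -0.090962)   from Y*(Ω₁)=(0.216584, -0.090245), Y(Ω₂)=(0.341097, -0.277860)
  term(m=+2) = (-0.034256, -0.051611)   from Y*(Ω₁)=(0.302847, -0.305403), Y(Ω₂)=(0.029125, -0.141049)
  term(m=+3) = (-0.007049, 0.000661)   from Y*(Ω₁)=(0.099955, -0.245681), Y(Ω₂)=(-0.012326, -0.023679)
  term(m=+4) = (-0.000087, 0.000207)   from Y*(Ω₁)=(-0.000682, -0.081154), Y(Ω₂)=(-0.002539, -0.001095)
Σ over m = (-0.138599, -0.000000); ×(4π/9) → (-0.193520, -0.000000). Real part: -0.193520

-0.193520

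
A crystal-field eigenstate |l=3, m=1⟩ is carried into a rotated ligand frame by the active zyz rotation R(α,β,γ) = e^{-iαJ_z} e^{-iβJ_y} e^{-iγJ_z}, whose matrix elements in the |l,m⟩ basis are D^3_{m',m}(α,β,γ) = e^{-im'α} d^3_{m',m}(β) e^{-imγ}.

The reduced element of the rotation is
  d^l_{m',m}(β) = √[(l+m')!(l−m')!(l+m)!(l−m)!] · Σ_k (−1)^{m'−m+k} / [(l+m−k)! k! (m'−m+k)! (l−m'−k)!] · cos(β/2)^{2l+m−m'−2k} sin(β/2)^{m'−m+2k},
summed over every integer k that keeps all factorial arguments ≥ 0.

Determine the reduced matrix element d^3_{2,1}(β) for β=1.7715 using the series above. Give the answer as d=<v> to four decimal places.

d=0.4956

d^3_{2,1}(β=1.7715) via the finite sum:
With c≡cos(β/2)=0.632709 and s≡sin(β/2)=0.774390, N=[120·1·24·2]^{1/2}=75.894664
k∈{0,1} keeps every argument non-negative
  k=0: (−1)^1·75.8947/(24)·0.6327^5·0.7744^1 = -0.248301
  k=1: (−1)^2·75.8947/(12)·0.6327^3·0.7744^3 = +0.743910
d^3_{2,1}(1.7715) = -0.248301 +0.743910 = +0.495609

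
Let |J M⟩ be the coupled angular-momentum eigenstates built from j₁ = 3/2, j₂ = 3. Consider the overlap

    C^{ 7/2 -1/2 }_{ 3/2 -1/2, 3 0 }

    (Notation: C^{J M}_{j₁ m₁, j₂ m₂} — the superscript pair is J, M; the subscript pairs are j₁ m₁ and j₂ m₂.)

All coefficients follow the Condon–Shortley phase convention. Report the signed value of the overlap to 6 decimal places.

−√(2/21) = -0.308607

triangle: 1!·2!·5!/9! = 240/362880
(j±m)!: 1!·2!·3!·3!·3!·4! = 10368
prefactor² = (2J+1)·Δ·N² = 384/7
  k=0: +1/(0!·1!·2!·3!·0!·2!) = 1/24
  k=1: −1/(1!·0!·1!·2!·1!·3!) = -1/12
Σ = -1/24  ⇒  CG² = 384/7·(-1/24)² = 2/21
CG = −√(2/21) = -0.308607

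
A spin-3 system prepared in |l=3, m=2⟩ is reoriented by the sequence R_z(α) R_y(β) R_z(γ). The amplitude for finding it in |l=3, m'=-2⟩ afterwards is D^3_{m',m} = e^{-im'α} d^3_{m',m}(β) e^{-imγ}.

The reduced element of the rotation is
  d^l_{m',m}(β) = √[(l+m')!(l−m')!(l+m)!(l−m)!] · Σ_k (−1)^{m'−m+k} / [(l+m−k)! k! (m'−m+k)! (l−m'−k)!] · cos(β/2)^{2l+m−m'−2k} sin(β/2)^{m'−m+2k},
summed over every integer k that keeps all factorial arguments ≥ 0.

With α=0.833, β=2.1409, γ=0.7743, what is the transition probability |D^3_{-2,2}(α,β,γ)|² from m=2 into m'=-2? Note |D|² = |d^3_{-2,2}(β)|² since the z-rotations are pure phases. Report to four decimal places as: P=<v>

P=0.0509

D^3_{-2,2}(0.8330,2.1409,0.7743) = e^{-i·-2·0.8330}·d^3_{-2,2}(2.1409)·e^{-i·2·0.7743}. Compute d first:
c=cos(2.140900/2)=0.479729, s=sin(2.140900/2)=0.877416; N=√[1·120·120·1]=120.000000
Admissible k: 4..5 (factorial args all ≥0)
  k=4: (−1)^0·120.0000/(24)·0.4797^2·0.8774^4 = +0.682002
  k=5: (−1)^1·120.0000/(120)·0.4797^0·0.8774^6 = -0.456283
d^3_{-2,2}(2.1409) = +0.682002 -0.456283 = +0.225719
|D^3_{-2,2}|² = |d^3_{-2,2}(β)|² = (+0.225719)² = 0.050949 (the z-rotation phases have unit modulus)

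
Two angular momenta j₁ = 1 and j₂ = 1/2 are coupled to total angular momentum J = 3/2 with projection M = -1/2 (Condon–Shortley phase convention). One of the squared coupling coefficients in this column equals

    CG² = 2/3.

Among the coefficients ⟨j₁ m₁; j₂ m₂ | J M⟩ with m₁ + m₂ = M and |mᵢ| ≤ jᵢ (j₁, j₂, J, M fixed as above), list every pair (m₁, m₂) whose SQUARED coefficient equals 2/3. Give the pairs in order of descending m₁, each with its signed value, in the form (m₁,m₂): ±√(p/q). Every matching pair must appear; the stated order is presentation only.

(0,-1/2): +√(2/3)

Admissible pairs with m₁+m₂ = M = -1/2: (-1,1/2), (0,-1/2)
  (m₁,m₂)=(0,-1/2): CG² = 2/3, CG = +√(2/3)   ← matches the target
  (m₁,m₂)=(-1,1/2): CG² = 1/3, CG = +√(1/3)
Pairs with CG² = 2/3: (0,-1/2): +√(2/3)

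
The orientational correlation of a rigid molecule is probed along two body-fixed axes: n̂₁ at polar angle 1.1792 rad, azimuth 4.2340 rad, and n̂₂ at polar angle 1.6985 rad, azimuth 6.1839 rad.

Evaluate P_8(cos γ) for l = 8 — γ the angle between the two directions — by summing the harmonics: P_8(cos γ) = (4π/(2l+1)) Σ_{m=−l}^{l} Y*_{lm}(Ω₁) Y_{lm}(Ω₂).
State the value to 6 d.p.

Term-by-term m-sum for l=8 (normalisation 4π/17 = 0.739198):
  m=-8: Y*=-0.212553+0.173833i  Y=+0.338340+0.344406i  product -0.131784-0.014390i
  m=-7: Y*=-0.093269-0.443834i  Y=-0.190453-0.158794i  product -0.052715+0.099340i
  m=-6: Y*=+0.267975+0.074528i  Y=-0.224485-0.152169i  product -0.048816-0.057508i
  m=-5: Y*=+0.116268-0.124893i  Y=+0.240969+0.130526i  product +0.044319-0.014919i
  m=-4: Y*=+0.116852+0.327459i  Y=+0.179762+0.075397i  product -0.003684+0.067675i
  m=-3: Y*=+0.010481+0.001430i  Y=-0.268605-0.082459i  product -0.002697-0.001248i
  m=-2: Y*=-0.192857+0.273588i  Y=-0.156088-0.031408i  product +0.038695-0.036646i
  m=-1: Y*=-0.025692-0.049544i  Y=+0.281213+0.028012i  product -0.005837-0.014652i
  m=+0: Y*=-0.324616-0.000000i  Y=+0.148436+0.000000i  product -0.048185-0.000000i
  m=+1: Y*=+0.025692-0.049544i  Y=-0.281213+0.028012i  product -0.005837+0.014652i
  m=+2: Y*=-0.192857-0.273588i  Y=-0.156088+0.031408i  product +0.038695+0.036646i
  m=+3: Y*=-0.010481+0.001430i  Y=+0.268605-0.082459i  product -0.002697+0.001248i
  m=+4: Y*=+0.116852-0.327459i  Y=+0.179762-0.075397i  product -0.003684-0.067675i
  m=+5: Y*=-0.116268-0.124893i  Y=-0.240969+0.130526i  product +0.044319+0.014919i
  m=+6: Y*=+0.267975-0.074528i  Y=-0.224485+0.152169i  product -0.048816+0.057508i
  m=+7: Y*=+0.093269-0.443834i  Y=+0.190453-0.158794i  product -0.052715-0.099340i
  m=+8: Y*=-0.212553-0.173833i  Y=+0.338340-0.344406i  product -0.131784+0.014390i
Total Σ_m = -0.373222-0.000000i. Multiply by 0.739198: -0.275885-0.000000i. P_8(cos γ) = -0.275885

-0.275885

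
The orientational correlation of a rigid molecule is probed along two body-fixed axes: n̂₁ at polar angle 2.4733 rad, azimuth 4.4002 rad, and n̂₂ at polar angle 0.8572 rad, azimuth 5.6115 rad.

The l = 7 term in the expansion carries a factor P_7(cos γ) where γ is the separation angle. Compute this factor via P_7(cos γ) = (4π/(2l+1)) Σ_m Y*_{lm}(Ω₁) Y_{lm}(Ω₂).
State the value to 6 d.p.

Summing Y*_{l m}(θ₁,φ₁)·Y_{l m}(θ₂,φ₂) over m ∈ [−7, 7]; prefactor 4π/(2·7+1) = 0.837758:
  m=-7: (0.014330, -0.010113) × (-0.000748, -0.070580) = (-0.000724, -0.001004)  (running Σ = (-0.000724, -0.001004))
  m=-6: (-0.024751, -0.079356) × (-0.144184, -0.177472) = (-0.010515, 0.015834)  (running Σ = (-0.011239, 0.014831))
  m=-5: (-0.234913, -0.002314) × (-0.404420, -0.089093) = (0.094797, 0.021865)  (running Σ = (0.083558, 0.036695))
  m=-4: (-0.134610, 0.403440) × (-0.362248, 0.177158) = (-0.022711, -0.169992)  (running Σ = (0.060847, -0.133297))
  m=-3: (0.352191, 0.259076) × (-0.019979, 0.041974) = (-0.017911, 0.009607)  (running Σ = (0.042936, -0.123690))
  m=-2: (0.057563, -0.041476) × (-0.077591, -0.335267) = (-0.018372, -0.016081)  (running Σ = (0.024564, -0.139771))
  m=-1: (0.114194, 0.353824) × (-0.161966, -0.128763) = (0.027064, -0.072012)  (running Σ = (0.051628, -0.211782))
  m=0: (0.195534, -0.000000) × (0.290048, 0.000000) = (0.056714, 0.000000)  (running Σ = (0.108342, -0.211782))
  m=1: (-0.114194, 0.353824) × (0.161966, -0.128763) = (0.027064, 0.072012)  (running Σ = (0.135406, -0.139771))
  m=2: (0.057563, 0.041476) × (-0.077591, 0.335267) = (-0.018372, 0.016081)  (running Σ = (0.117034, -0.123690))
  m=3: (-0.352191, 0.259076) × (0.019979, 0.041974) = (-0.017911, -0.009607)  (running Σ = (0.099123, -0.133297))
  m=4: (-0.134610, -0.403440) × (-0.362248, -0.177158) = (-0.022711, 0.169992)  (running Σ = (0.076413, 0.036695))
  m=5: (0.234913, -0.002314) × (0.404420, -0.089093) = (0.094797, -0.021865)  (running Σ = (0.171210, 0.014831))
  m=6: (-0.024751, 0.079356) × (-0.144184, 0.177472) = (-0.010515, -0.015834)  (running Σ = (0.160695, -0.001004))
  m=7: (-0.014330, -0.010113) × (0.000748, -0.070580) = (-0.000724, 0.001004)  (running Σ = (0.159971, -0.000000))
Σ over m = (0.159971, -0.000000); ×(4π/15) → (0.134017, -0.000000). Real part: 0.134017

0.134017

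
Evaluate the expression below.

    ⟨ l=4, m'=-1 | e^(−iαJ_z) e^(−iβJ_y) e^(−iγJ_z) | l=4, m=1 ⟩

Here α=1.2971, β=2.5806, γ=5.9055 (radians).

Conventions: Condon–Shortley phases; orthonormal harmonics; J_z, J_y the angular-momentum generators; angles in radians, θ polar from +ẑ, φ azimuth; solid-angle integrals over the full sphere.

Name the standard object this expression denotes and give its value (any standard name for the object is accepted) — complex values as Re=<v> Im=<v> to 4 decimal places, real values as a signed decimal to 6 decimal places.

Wigner D-matrix element, Re=-0.0033 Im=0.0318

This is a Wigner D-matrix element — the rotation-matrix element ⟨l m'| R(α,β,γ) |l m⟩ in the angular-momentum basis.
D^4_{-1,1}(1.2971,2.5806,5.9055) = e^{-i·-1·1.2971}·d^4_{-1,1}(2.5806)·e^{-i·1·5.9055}. Compute d first:
With c≡cos(β/2)=0.276833 and s≡sin(β/2)=0.960918, N=[6·120·120·6]^{1/2}=720.000000
Admissible k: 2..5 (factorial args all ≥0)
  k=2: (−1)^0·720.0000/(72)·0.2768^6·0.9609^2 = +0.004156
  k=3: (−1)^1·720.0000/(24)·0.2768^4·0.9609^4 = -0.150223
  k=4: (−1)^2·720.0000/(48)·0.2768^2·0.9609^6 = +0.904991
  k=5: (−1)^3·720.0000/(720)·0.2768^0·0.9609^8 = -0.726928
d^4_{-1,1}(2.5806) = +0.004156 -0.150223 +0.904991 -0.726928 = +0.031996
Attach z-rotation phases: D = e^{-i(-1)(1.2971)}·(+0.031996)·e^{-i(1)(5.9055)} = -0.003321+0.031823i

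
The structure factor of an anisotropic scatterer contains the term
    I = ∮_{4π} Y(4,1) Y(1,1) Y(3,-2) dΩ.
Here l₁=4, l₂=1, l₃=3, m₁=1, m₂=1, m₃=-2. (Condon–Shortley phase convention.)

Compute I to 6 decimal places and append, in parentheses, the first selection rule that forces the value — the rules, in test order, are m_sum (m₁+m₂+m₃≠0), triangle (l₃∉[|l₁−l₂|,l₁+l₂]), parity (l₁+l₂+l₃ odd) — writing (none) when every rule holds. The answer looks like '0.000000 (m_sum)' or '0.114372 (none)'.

-0.106622 (none)

Rules hold: Σm=0, L=8 even, 3≤3≤5.
N = 9·3·7 = 189
Δ = 2!·6!·0!/9! = 1/252
Racah Σ t=1..1: t=1:−1/36 = -1/36
⇒ 3j(4 1 3; 0 0 0)² = 4/63, sgn +1
Racah Σ t=2..2: t=2:+1/240 = 1/240
⇒ 3j(4 1 3; 1 1 -2)² = 1/84, sgn -1
4πI² = N·(3j₀)²·(3jₘ)² = 1/7
I = -1·√(0.142857/4π) = -0.10662181
No selection rule forces the value: the integral is nonzero (none).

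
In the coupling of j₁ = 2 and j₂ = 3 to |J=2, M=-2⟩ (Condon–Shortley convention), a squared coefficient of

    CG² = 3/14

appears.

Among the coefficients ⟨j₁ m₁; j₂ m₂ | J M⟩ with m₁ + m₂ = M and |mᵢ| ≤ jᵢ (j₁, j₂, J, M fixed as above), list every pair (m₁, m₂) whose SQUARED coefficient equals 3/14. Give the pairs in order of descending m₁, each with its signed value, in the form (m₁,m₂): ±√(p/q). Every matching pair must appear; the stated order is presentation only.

(-1,-1): +√(3/14)

Admissible pairs with m₁+m₂ = M = -2: (-2,0), (-1,-1), (0,-2), (1,-3)
  (m₁,m₂)=(1,-3): CG² = 5/14, CG = +√(5/14)
  (m₁,m₂)=(0,-2): CG² = 5/14, CG = −√(5/14)
  (m₁,m₂)=(-1,-1): CG² = 3/14, CG = +√(3/14)   ← matches the target
  (m₁,m₂)=(-2,0): CG² = 1/14, CG = −√(1/14)
Pairs with CG² = 3/14: (-1,-1): +√(3/14)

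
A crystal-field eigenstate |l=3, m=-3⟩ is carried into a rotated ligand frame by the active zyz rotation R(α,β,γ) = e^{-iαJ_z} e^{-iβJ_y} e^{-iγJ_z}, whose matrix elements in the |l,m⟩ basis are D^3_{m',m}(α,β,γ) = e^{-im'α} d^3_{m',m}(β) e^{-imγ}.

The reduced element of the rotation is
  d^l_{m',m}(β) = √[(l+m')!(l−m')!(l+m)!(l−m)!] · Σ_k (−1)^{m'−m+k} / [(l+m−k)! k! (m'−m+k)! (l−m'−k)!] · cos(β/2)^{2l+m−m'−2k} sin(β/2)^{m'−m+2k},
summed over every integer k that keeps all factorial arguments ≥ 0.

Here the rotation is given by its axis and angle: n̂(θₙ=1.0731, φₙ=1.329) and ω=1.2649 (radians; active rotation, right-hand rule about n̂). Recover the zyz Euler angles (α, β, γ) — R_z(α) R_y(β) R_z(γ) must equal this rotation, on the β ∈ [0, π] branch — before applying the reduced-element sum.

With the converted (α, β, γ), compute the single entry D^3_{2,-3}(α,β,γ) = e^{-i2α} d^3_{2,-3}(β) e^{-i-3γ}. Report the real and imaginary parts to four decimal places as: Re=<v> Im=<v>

Re=-0.0020 Im=-0.0791

Axis–angle → zyz. n̂ = (sinθₙcosφₙ, sinθₙsinφₙ, cosθₙ) = (+0.210398, +0.853123, +0.477403), ω = 1.2649.
R = I cosω + sinω [n̂]ₓ + (1−cosω) n̂n̂ᵀ gives
  R = [+0.332084, -0.329799, +0.883715; +0.580681, +0.809786, +0.083999; -0.743323, +0.485262, +0.460426]
β = atan2(√(R₁₃²+R₂₃²), R₃₃) = 1.092322; α = atan2(R₂₃, R₁₃) mod 2π = 0.094768; γ = atan2(R₃₂, −R₃₁) mod 2π = 0.578361
Split into d^3_{2,-3}(β=1.0923) × two z-phases.
c=cos(1.092322/2)=0.854525, s=sin(1.092322/2)=0.519410; N=√[120·1·1·720]=293.938769
Admissible k: 0..0 (factorial args all ≥0)
  k=0: (−1)^5·293.9388/(120)·0.8545^1·0.5194^5 = -0.079132
d^3_{2,-3}(1.0923) = -0.079132
Attach z-rotation phases: D = e^{-i(2)(0.0948)}·(-0.079132)·e^{-i(-3)(0.5784)} = -0.001998-0.079107i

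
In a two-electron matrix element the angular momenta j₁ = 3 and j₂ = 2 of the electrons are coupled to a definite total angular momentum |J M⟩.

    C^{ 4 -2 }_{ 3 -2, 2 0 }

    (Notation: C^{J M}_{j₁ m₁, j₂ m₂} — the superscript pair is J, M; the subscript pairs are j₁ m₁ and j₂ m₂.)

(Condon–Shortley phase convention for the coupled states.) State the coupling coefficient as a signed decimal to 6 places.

-0.585540  (= −√(12/35))

√[9·1!5!3!/10! · 1!5!2!2!2!6!] = √(8640/7)
  +(−1)^0/∏(0,1,5,2,0,1)! = 1/240  (running 1/240)
  +(−1)^1/∏(1,0,4,1,1,2)! = -1/48  (running -1/60)
⟨..|..⟩ = √(8640/7)·(-1/60) = -0.585540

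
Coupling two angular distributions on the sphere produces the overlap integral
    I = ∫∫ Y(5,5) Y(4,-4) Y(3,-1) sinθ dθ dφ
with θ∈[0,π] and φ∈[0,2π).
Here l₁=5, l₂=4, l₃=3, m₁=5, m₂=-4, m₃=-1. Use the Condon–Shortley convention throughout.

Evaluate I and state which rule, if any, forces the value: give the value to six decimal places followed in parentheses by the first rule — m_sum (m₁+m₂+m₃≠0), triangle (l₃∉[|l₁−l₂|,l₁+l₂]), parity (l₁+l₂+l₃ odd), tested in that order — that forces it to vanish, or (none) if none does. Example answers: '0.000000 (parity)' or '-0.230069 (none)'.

m-sum 0 ✓  L=12 even ✓  1≤3≤9 ✓
Π(2lᵢ+1) = 11×9×7 = 693
triangle coeff Δ(5,4,3) = 1/180180
Σ_t [2,4]: t=2:+1/576 t=3:−1/144 t=4:+1/576 = -1/288
(3j)²=20/1001 [(5 4 3; 0 0 0)], sign=+1
Σ_t [0,0]: t=0:+1/34560 = 1/34560
(3j)²=14/429 [(5 4 3; 5 -4 -1)], sign=+1
⇒ 4πI² = 840/1859
I = (+1)√(840/1859/(4π)) = 0.18962475
No selection rule forces the value: the integral is nonzero (none).

0.189625 (none)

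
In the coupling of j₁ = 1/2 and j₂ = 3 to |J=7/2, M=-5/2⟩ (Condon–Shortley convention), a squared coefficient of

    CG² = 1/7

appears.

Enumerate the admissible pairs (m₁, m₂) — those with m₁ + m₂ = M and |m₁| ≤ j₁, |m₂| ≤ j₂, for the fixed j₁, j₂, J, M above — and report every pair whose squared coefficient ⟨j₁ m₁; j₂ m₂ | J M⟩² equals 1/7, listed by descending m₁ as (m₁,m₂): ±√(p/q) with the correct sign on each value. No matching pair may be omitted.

Admissible pairs with m₁+m₂ = M = -5/2: (-1/2,-2), (1/2,-3)
  (m₁,m₂)=(1/2,-3): CG² = 1/7, CG = +√(1/7)   ← matches the target
  (m₁,m₂)=(-1/2,-2): CG² = 6/7, CG = +√(6/7)
Pairs with CG² = 1/7: (1/2,-3): +√(1/7)

(1/2,-3): +√(1/7)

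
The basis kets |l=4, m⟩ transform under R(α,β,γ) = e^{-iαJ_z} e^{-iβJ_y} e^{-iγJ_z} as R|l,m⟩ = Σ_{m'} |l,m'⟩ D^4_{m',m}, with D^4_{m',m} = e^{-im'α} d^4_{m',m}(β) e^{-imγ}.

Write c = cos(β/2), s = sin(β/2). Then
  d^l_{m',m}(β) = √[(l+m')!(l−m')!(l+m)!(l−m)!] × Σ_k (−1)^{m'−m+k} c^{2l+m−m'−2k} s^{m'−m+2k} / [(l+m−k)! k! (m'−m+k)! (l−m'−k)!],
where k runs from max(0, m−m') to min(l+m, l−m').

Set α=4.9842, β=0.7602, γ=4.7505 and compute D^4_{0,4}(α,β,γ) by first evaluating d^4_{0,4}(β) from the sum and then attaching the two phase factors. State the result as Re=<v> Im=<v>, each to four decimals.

Re=0.1165 Im=-0.0179

D^4_{0,4}(4.9842,0.7602,4.7505) = e^{-i·0·4.9842}·d^4_{0,4}(0.7602)·e^{-i·4·4.7505}. Compute d first:
With c≡cos(β/2)=0.928628 and s≡sin(β/2)=0.371013, N=[24·24·40320·1]^{1/2}=4819.161753
The bounds max(0,m−m')=4 and min(l+m,l−m')=4 give 1 term
  k=4: (−1)^0·4819.1618/(576)·0.9286^4·0.3710^4 = +0.117889
d^4_{0,4}(0.7602) = +0.117889
Attach z-rotation phases: D = e^{-i(0)(4.9842)}·(+0.117889)·e^{-i(4)(4.7505)} = +0.116522-0.017902i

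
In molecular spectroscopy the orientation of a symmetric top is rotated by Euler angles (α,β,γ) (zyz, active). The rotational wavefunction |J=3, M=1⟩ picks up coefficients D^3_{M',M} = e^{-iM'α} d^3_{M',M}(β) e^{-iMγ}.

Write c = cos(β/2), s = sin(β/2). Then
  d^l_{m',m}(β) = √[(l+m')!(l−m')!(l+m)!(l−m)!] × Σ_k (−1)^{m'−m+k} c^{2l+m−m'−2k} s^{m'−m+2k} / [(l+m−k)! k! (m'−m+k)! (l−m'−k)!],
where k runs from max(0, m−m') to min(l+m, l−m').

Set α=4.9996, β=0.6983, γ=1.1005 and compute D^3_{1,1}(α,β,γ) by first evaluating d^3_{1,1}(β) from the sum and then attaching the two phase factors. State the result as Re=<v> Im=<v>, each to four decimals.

D^3_{1,1}(4.9996,0.6983,1.1005) = e^{-i·1·4.9996}·d^3_{1,1}(0.6983)·e^{-i·1·1.1005}. Compute d first:
c=cos(0.698300/2)=0.939664, s=sin(0.698300/2)=0.342099; N=√[24·2·24·2]=48.000000
Admissible k: 0..2 (factorial args all ≥0)
  k=0: (−1)^0·48.0000/(48)·0.9397^6·0.3421^0 = +0.688391
  k=1: (−1)^1·48.0000/(6)·0.9397^4·0.3421^2 = -0.729935
  k=2: (−1)^2·48.0000/(8)·0.9397^2·0.3421^4 = +0.072561
d^3_{1,1}(0.6983) = +0.688391 -0.729935 +0.072561 = +0.031017
Phases: e^{-i·(1)·4.9996}=+0.283279+0.959038i, e^{-i·(1)·1.1005}=+0.453150-0.891434i ⇒ D=+0.030499+0.005647i

Re=0.0305 Im=0.0056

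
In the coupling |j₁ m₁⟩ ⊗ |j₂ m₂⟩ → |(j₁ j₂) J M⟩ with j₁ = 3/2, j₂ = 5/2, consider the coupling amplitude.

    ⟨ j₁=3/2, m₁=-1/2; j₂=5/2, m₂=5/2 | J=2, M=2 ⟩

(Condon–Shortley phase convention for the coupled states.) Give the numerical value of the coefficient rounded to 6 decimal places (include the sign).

√[5·2!1!3!/7! · 1!2!5!0!4!0!] = √(480/7)
  +(−1)^2/∏(2,0,0,3,1,0)! = 1/12  (running 1/12)
⟨..|..⟩ = √(480/7)·(1/12) = +0.690066

+0.690066  (= +√(10/21))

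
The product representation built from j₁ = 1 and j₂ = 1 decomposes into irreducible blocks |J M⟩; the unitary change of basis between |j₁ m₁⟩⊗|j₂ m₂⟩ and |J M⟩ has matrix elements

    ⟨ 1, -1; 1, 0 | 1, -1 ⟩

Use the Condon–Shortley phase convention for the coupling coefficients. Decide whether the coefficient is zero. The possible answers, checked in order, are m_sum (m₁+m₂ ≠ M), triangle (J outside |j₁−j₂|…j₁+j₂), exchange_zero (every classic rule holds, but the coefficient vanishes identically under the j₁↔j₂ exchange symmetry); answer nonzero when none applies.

m-sum: m₁+m₂ = -1+0 = -1, M = -1  ✓
triangle: |j₁−j₂| = 0 ≤ J = 1 ≤ j₁+j₂ = 2  ✓
exchange: j₁≠j₂ or m₁≠m₂ — the exchange symmetry imposes no constraint here
value check: CG = −√(1/2) = -0.707107 ≠ 0

nonzero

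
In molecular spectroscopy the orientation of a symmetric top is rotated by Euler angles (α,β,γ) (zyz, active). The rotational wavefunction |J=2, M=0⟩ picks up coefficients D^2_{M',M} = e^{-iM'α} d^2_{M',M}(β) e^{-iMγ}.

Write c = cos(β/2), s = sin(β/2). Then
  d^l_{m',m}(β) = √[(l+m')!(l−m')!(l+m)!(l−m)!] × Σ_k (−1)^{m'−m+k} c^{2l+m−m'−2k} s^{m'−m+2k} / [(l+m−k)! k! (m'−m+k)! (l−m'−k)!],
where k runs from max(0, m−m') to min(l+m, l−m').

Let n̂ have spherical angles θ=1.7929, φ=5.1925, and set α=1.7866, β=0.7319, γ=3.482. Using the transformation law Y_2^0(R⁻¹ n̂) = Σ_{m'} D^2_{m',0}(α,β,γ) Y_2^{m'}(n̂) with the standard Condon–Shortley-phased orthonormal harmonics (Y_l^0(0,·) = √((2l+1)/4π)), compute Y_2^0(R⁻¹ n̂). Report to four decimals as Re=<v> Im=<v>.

Re=0.2798 Im=0.0000

Need the full column D^2_{m',0} for m'=−2..2 at α=1.7866, β=0.7319, γ=3.4820.
cos(β/2)=0.933784, sin(β/2)=0.357837
d^2_{-2,0}: single k=2 term ⇒ +0.273488;  D = -0.248408-0.114409i
d^2_{-1,0}: k∈[1..2] ⇒ +0.713674 -0.104804 = +0.608870;  D = -0.130379+0.594748i
d^2_{0,0}: k∈[0..2] ⇒ +0.760302 -0.446604 +0.016396 = +0.330094;  D = +0.330094+0.000000i
d^2_{1,0}: k∈[0..1] ⇒ -0.713674 +0.104804 = -0.608870;  D = +0.130379+0.594748i
d^2_{2,0}: single k=0 term ⇒ +0.273488;  D = -0.248408+0.114409i
Y_2^{m'}(θ=1.7929,φ=5.1925) and Σ D·Y over m':
  (-0.2484-0.1144i)·(-0.2107+0.3011i)  (-0.1304+0.5947i)·(-0.0767-0.1472i)  (+0.3301+0.0000i)·(-0.2695+0.0000i)  (+0.1304+0.5947i)·(+0.0767-0.1472i)  (-0.2484+0.1144i)·(-0.2107-0.3011i)
Y_2^0(R⁻¹ n̂) = +0.279761-0.000000i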